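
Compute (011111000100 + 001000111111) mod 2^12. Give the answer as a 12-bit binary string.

101000000011

  011111000100
+ 001000111111
= 101000000011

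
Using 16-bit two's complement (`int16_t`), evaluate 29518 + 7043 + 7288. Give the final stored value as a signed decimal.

-21687

29518 + 7043 = 36561 → wraps to -28975 (1000111011010001)
-28975 + 7288 = -21687 (1010101101001001)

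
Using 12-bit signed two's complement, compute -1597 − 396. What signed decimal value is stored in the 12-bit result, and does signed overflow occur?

-1597 → 100111000011
396 → 000110001100
Subtract via negate-and-add: invert 000110001100 + 1 = 111001110100 (i.e. -396).
  100111000011
+ 111001110100
= 100000110111  (discard carry-out 1)
Result 100000110111: MSB = 1 → 2103 − 4096 = -1993.
Both addends (after negating the subtrahend) are negative and so is the stored result: no signed overflow.

-1993; no overflow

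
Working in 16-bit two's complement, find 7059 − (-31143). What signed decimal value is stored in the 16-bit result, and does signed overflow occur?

-27334; overflow

7059 → 0001101110010011
-31143 → 1000011001011001
Subtract via negate-and-add: invert 1000011001011001 + 1 = 0111100110100111 (i.e. 31143).
  0001101110010011
+ 0111100110100111
= 1001010100111010
Result 1001010100111010: MSB = 1 → 38202 − 65536 = -27334.
Both addends (after negating the subtrahend) are non-negative but the stored result is negative: signed overflow. The true value 7059 − (-31143) = 38202 lies outside [-32768, 32767].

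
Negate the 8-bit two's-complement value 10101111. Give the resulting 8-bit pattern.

01010001

Invert: 01010000. Add 1: 01010001.
Check: 10101111 = -81, 01010001 = 81.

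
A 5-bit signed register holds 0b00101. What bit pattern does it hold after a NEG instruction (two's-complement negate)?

Invert: 11010. Add 1: 11011.

11011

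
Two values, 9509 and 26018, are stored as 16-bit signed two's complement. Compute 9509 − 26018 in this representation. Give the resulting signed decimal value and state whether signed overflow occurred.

-16509; no overflow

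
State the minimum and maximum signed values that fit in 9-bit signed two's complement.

min = -256, max = 255

Minimum: −2^8 = -256.
Maximum: 2^8 − 1 = 255.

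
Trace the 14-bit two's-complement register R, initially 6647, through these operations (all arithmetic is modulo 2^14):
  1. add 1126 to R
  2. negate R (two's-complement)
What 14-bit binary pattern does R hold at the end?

10000110100011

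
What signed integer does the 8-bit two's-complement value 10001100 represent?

-116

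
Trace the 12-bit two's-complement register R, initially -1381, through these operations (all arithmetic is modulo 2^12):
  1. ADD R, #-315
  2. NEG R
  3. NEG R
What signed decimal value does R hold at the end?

-1696

Start: R = -1381 = 101010011011.
R = -1381 + (-315) = -1696 = 100101100000
R = −(-1696) = 1696 = 011010100000
R = −(1696) = -1696 = 100101100000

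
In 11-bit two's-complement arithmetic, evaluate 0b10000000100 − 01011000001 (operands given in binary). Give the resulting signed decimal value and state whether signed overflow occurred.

323; overflow

0b10000000100 → 10000000100 = -1020 (signed)
01011000001 = 705 (signed)
Subtract via negate-and-add: invert 01011000001 + 1 = 10100111111 (i.e. -705).
  10000000100
+ 10100111111
= 00101000011  (discard carry-out 1)
Result 00101000011: MSB = 0 → value 323.
Both addends (after negating the subtrahend) are negative but the stored result is non-negative: signed overflow. The true value -1020 − 705 = -1725 lies outside [-1024, 1023].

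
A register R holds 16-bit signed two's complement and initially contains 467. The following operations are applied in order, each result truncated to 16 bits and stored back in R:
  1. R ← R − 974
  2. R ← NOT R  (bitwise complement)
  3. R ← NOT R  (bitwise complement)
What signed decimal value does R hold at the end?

-507

Start: R = 467 = 0000000111010011.
R = 467 − 974 = -507 = 1111111000000101
R = NOT 1111111000000101 = 0000000111111010 = 506
R = NOT 0000000111111010 = 1111111000000101 = -507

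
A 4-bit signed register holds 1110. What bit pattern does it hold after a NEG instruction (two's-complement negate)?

0010

Invert: 0001. Add 1: 0010.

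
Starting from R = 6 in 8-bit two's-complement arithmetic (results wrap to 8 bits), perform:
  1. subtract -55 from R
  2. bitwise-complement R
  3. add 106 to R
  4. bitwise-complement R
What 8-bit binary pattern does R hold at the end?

11010011

Start: R = 6 = 00000110.
R = 6 − (-55) = 61 = 00111101
R = NOT 00111101 = 11000010 = -62
R = -62 + 106 = 44 = 00101100
R = NOT 00101100 = 11010011 = -45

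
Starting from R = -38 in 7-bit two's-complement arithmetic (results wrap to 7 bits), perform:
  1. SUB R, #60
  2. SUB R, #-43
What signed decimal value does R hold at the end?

-55

Start: R = -38 = 1011010.
R = -38 − 60 = -98; wraps to 30 = 0011110
R = 30 − (-43) = 73; wraps to -55 = 1001001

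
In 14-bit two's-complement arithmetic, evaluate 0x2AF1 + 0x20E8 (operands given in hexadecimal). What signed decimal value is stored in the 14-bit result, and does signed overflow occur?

0x2AF1 = 10101011110001 = -5391 (signed)
0x20E8 = 10000011101000 = -7960 (signed)
  10101011110001
+ 10000011101000
= 00101111011001  (discard carry-out 1)
Result 00101111011001: MSB = 0 → value 3033.
Both addends are negative but the stored result is non-negative: signed overflow. The true value -5391 + (-7960) = -13351 lies outside [-8192, 8191].

3033; overflow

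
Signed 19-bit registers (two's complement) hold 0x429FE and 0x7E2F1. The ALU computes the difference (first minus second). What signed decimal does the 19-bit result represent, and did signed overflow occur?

0x429FE = 1000010100111111110 = -251394 (signed)
0x7E2F1 = 1111110001011110001 = -7439 (signed)
Subtract via negate-and-add: invert 1111110001011110001 + 1 = 0000001110100001111 (i.e. 7439).
  1000010100111111110
+ 0000001110100001111
= 1000100011100001101
Result 1000100011100001101: MSB = 1 → 280333 − 524288 = -243955.
Addends (after negating the subtrahend) have opposite signs, so signed overflow cannot occur.

-243955; no overflow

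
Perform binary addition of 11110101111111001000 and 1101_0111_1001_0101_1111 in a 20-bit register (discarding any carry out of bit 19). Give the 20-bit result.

  11110101111111001000
+ 11010111100101011111
= 11001101100100100111  (discard carry-out 1)

11001101100100100111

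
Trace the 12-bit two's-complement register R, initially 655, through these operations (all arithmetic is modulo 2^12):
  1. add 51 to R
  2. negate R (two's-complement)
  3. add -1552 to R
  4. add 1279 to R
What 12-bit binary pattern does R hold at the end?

110000101101

Start: R = 655 = 001010001111.
R = 655 + 51 = 706 = 001011000010
R = −(706) = -706 = 110100111110
R = -706 + (-1552) = -2258; wraps to 1838 = 011100101110
R = 1838 + 1279 = 3117; wraps to -979 = 110000101101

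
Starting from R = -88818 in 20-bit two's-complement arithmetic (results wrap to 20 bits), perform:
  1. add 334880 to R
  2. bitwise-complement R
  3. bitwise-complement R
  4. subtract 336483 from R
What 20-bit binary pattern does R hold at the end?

Start: R = -88818 = 11101010010100001110.
R = -88818 + 334880 = 246062 = 00111100000100101110
R = NOT 00111100000100101110 = 11000011111011010001 = -246063
R = NOT 11000011111011010001 = 00111100000100101110 = 246062
R = 246062 − 336483 = -90421 = 11101001111011001011

11101001111011001011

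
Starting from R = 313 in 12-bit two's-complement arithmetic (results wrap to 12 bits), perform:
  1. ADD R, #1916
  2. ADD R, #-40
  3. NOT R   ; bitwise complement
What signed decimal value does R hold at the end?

Start: R = 313 = 000100111001.
R = 313 + 1916 = 2229; wraps to -1867 = 100010110101
R = -1867 + (-40) = -1907 = 100010001101
R = NOT 100010001101 = 011101110010 = 1906

1906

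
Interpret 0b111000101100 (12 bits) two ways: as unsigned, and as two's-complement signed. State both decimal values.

unsigned = 3628, signed = -468

Unsigned: 111000101100 = 3628.
Signed: MSB=1 → 3628 − 4096 = -468.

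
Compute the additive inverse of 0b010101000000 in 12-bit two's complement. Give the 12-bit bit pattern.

101011000000

Invert: 101010111111. Add 1: 101011000000.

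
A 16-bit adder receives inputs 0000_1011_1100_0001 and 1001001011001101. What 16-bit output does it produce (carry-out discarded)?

1001111010001110

  0000101111000001
+ 1001001011001101
= 1001111010001110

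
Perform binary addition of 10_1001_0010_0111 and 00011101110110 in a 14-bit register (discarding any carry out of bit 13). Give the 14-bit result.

  10100100100111
+ 00011101110110
= 11000010011101

11000010011101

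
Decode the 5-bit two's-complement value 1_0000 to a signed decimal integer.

-16

MSB is 1, so the value is negative.
Unsigned reading: 16. Subtract 2^5 = 32: 16 − 32 = -16.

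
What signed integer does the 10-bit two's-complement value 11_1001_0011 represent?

-109

MSB is 1, so the value is negative.
Unsigned reading: 915. Subtract 2^10 = 1024: 915 − 1024 = -109.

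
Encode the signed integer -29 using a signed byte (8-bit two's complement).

11100011

|-29| = 29 = 00011101 in 8 bits.
Invert the bits: 11100010. Add 1: 11100011.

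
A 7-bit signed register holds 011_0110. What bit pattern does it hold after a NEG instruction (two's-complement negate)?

1001010

Invert: 1001001. Add 1: 1001010.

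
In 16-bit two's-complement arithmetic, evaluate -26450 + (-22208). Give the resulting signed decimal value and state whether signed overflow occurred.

-26450 → 1001100010101110
-22208 → 1010100101000000
  1001100010101110
+ 1010100101000000
= 0100000111101110  (discard carry-out 1)
Result 0100000111101110: MSB = 0 → value 16878.
Both addends are negative but the stored result is non-negative: signed overflow. The true value -26450 + (-22208) = -48658 lies outside [-32768, 32767].

16878; overflow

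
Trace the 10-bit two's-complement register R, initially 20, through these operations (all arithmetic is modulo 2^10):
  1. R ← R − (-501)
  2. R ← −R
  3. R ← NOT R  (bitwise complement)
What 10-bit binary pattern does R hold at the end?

1000001000

Start: R = 20 = 0000010100.
R = 20 − (-501) = 521; wraps to -503 = 1000001001
R = −(-503) = 503 = 0111110111
R = NOT 0111110111 = 1000001000 = -504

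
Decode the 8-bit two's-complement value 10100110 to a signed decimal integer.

MSB is 1, so the value is negative.
Unsigned reading: 166. Subtract 2^8 = 256: 166 − 256 = -90.

-90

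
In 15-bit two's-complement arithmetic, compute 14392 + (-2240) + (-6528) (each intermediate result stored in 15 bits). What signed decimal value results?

14392 + (-2240) = 12152 (010111101111000)
12152 + (-6528) = 5624 (001010111111000)

5624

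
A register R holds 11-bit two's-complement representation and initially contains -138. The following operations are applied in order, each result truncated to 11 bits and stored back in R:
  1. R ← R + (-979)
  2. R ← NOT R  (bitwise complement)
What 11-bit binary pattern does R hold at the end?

Start: R = -138 = 11101110110.
R = -138 + (-979) = -1117; wraps to 931 = 01110100011
R = NOT 01110100011 = 10001011100 = -932

10001011100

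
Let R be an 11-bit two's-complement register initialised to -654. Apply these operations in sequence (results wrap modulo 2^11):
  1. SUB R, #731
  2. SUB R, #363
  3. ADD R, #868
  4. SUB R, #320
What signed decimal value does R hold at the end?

Start: R = -654 = 10101110010.
R = -654 − 731 = -1385; wraps to 663 = 01010010111
R = 663 − 363 = 300 = 00100101100
R = 300 + 868 = 1168; wraps to -880 = 10010010000
R = -880 − 320 = -1200; wraps to 848 = 01101010000

848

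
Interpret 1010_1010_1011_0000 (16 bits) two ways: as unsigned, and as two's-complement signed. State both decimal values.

unsigned = 43696, signed = -21840

Unsigned: 1010101010110000 = 43696.
Signed: MSB=1 → 43696 − 65536 = -21840.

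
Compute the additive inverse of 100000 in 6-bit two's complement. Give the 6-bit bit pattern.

100000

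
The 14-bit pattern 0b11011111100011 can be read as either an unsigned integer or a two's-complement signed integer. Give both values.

unsigned = 14307, signed = -2077

Unsigned: 11011111100011 = 14307.
Signed: MSB=1 → 14307 − 16384 = -2077.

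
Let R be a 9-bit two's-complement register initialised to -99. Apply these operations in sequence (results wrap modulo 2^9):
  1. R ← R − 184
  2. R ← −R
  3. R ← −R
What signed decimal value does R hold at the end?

Start: R = -99 = 110011101.
R = -99 − 184 = -283; wraps to 229 = 011100101
R = −(229) = -229 = 100011011
R = −(-229) = 229 = 011100101

229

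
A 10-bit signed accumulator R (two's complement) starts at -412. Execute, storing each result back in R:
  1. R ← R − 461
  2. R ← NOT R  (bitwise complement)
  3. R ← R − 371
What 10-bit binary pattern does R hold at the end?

0111110101

Start: R = -412 = 1001100100.
R = -412 − 461 = -873; wraps to 151 = 0010010111
R = NOT 0010010111 = 1101101000 = -152
R = -152 − 371 = -523; wraps to 501 = 0111110101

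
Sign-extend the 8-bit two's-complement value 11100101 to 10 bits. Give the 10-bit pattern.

1111100101

MSB of 11100101 is 1; replicate it into the new high bits.
11|11100101 → 1111100101 (still -27).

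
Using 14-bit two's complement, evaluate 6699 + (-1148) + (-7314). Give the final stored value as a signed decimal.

6699 + (-1148) = 5551 (01010110101111)
5551 + (-7314) = -1763 (11100100011101)

-1763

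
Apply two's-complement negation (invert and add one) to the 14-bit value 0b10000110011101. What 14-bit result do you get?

01111001100011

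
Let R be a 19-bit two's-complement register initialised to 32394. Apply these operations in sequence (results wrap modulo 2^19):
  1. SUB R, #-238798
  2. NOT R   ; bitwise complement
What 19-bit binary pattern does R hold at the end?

Start: R = 32394 = 0000111111010001010.
R = 32394 − (-238798) = 271192; wraps to -253096 = 1000010001101011000
R = NOT 1000010001101011000 = 0111101110010100111 = 253095

0111101110010100111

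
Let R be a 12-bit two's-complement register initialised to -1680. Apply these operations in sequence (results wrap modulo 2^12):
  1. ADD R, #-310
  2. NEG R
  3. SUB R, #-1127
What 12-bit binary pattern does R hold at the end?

110000101101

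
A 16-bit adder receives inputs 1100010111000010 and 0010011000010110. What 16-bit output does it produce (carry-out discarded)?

1110101111011000

  1100010111000010
+ 0010011000010110
= 1110101111011000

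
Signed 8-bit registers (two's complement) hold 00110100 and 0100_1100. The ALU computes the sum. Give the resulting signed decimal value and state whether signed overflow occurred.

-128; overflow

00110100 = 52 (signed)
0100_1100 → 01001100 = 76 (signed)
  00110100
+ 01001100
= 10000000
Result 10000000: MSB = 1 → 128 − 256 = -128.
Both addends are non-negative but the stored result is negative: signed overflow. The true value 52 + 76 = 128 lies outside [-128, 127].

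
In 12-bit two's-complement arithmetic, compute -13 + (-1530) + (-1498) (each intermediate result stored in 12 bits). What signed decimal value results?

-13 + (-1530) = -1543 (100111111001)
-1543 + (-1498) = -3041 → wraps to 1055 (010000011111)

1055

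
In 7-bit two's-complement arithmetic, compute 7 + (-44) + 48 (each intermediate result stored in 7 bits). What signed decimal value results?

11

7 + (-44) = -37 (1011011)
-37 + 48 = 11 (0001011)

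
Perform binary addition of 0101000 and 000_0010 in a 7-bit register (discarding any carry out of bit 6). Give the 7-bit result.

  0101000
+ 0000010
= 0101010

0101010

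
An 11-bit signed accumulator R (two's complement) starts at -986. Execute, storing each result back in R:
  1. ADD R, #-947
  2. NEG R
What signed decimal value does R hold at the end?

Start: R = -986 = 10000100110.
R = -986 + (-947) = -1933; wraps to 115 = 00001110011
R = −(115) = -115 = 11110001101

-115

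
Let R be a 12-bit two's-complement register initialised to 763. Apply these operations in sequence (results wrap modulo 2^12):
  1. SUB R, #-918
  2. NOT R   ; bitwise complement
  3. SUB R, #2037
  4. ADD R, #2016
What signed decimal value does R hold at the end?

Start: R = 763 = 001011111011.
R = 763 − (-918) = 1681 = 011010010001
R = NOT 011010010001 = 100101101110 = -1682
R = -1682 − 2037 = -3719; wraps to 377 = 000101111001
R = 377 + 2016 = 2393; wraps to -1703 = 100101011001

-1703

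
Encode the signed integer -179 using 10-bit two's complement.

|-179| = 179 = 0010110011 in 10 bits.
Invert the bits: 1101001100. Add 1: 1101001101.

1101001101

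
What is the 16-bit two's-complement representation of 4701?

0001001001011101

4701 is non-negative, so write it directly in 16 bits: 0001001001011101.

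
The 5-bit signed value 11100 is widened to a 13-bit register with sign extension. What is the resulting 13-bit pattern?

MSB of 11100 is 1; replicate it into the new high bits.
11111111|11100 → 1111111111100 (still -4).

1111111111100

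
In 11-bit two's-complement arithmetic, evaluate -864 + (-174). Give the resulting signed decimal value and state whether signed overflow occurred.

1010; overflow

-864 → 10010100000
-174 → 11101010010
  10010100000
+ 11101010010
= 01111110010  (discard carry-out 1)
Result 01111110010: MSB = 0 → value 1010.
Both addends are negative but the stored result is non-negative: signed overflow. The true value -864 + (-174) = -1038 lies outside [-1024, 1023].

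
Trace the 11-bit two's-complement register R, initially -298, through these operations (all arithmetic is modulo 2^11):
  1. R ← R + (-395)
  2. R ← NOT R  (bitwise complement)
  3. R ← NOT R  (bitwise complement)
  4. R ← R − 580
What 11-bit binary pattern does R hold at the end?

Start: R = -298 = 11011010110.
R = -298 + (-395) = -693 = 10101001011
R = NOT 10101001011 = 01010110100 = 692
R = NOT 01010110100 = 10101001011 = -693
R = -693 − 580 = -1273; wraps to 775 = 01100000111

01100000111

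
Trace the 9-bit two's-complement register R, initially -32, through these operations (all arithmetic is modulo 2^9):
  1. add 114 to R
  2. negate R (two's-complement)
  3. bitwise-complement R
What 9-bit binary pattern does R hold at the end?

Start: R = -32 = 111100000.
R = -32 + 114 = 82 = 001010010
R = −(82) = -82 = 110101110
R = NOT 110101110 = 001010001 = 81

001010001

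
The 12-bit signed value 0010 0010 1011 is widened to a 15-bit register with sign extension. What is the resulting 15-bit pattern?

MSB of 001000101011 is 0; replicate it into the new high bits.
000|001000101011 → 000001000101011 (still 555).

000001000101011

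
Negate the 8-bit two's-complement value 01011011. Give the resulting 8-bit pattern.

10100101

Invert: 10100100. Add 1: 10100101.
Check: 01011011 = 91, 10100101 = -91.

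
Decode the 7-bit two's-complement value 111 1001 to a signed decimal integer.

-7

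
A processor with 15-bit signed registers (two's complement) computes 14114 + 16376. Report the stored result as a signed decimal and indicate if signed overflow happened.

14114 → 011011100100010
16376 → 011111111111000
  011011100100010
+ 011111111111000
= 111011100011010
Result 111011100011010: MSB = 1 → 30490 − 32768 = -2278.
Both addends are non-negative but the stored result is negative: signed overflow. The true value 14114 + 16376 = 30490 lies outside [-16384, 16383].

-2278; overflow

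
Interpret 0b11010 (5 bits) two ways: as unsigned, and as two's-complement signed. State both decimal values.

unsigned = 26, signed = -6

Unsigned: 11010 = 26.
Signed: MSB=1 → 26 − 32 = -6.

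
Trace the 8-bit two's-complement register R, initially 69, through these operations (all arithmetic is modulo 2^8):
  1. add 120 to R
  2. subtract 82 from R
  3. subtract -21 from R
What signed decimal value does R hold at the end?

-128

Start: R = 69 = 01000101.
R = 69 + 120 = 189; wraps to -67 = 10111101
R = -67 − 82 = -149; wraps to 107 = 01101011
R = 107 − (-21) = 128; wraps to -128 = 10000000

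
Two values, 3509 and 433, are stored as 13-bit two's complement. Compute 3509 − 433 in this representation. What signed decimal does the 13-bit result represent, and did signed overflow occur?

3076; no overflow

3509 → 0110110110101
433 → 0000110110001
Subtract via negate-and-add: invert 0000110110001 + 1 = 1111001001111 (i.e. -433).
  0110110110101
+ 1111001001111
= 0110000000100  (discard carry-out 1)
Result 0110000000100: MSB = 0 → value 3076.
Addends (after negating the subtrahend) have opposite signs, so signed overflow cannot occur.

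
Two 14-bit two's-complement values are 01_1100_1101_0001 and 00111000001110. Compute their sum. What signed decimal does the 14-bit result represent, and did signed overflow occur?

01_1100_1101_0001 → 01110011010001 = 7377 (signed)
00111000001110 = 3598 (signed)
  01110011010001
+ 00111000001110
= 10101011011111
Result 10101011011111: MSB = 1 → 10975 − 16384 = -5409.
Both addends are non-negative but the stored result is negative: signed overflow. The true value 7377 + 3598 = 10975 lies outside [-8192, 8191].

-5409; overflow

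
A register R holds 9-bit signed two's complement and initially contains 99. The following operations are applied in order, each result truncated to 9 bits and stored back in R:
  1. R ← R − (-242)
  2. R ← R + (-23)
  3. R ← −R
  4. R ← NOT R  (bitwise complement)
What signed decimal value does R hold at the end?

Start: R = 99 = 001100011.
R = 99 − (-242) = 341; wraps to -171 = 101010101
R = -171 + (-23) = -194 = 100111110
R = −(-194) = 194 = 011000010
R = NOT 011000010 = 100111101 = -195

-195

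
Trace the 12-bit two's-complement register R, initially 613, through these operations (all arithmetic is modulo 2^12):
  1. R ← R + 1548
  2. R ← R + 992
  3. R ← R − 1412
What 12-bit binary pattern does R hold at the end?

Start: R = 613 = 001001100101.
R = 613 + 1548 = 2161; wraps to -1935 = 100001110001
R = -1935 + 992 = -943 = 110001010001
R = -943 − 1412 = -2355; wraps to 1741 = 011011001101

011011001101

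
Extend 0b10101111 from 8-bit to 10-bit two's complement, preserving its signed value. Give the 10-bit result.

1110101111

MSB of 10101111 is 1; replicate it into the new high bits.
11|10101111 → 1110101111 (still -81).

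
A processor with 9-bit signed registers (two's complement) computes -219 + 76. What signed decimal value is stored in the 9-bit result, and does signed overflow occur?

-219 → 100100101
76 → 001001100
  100100101
+ 001001100
= 101110001
Result 101110001: MSB = 1 → 369 − 512 = -143.
Addends have opposite signs, so signed overflow cannot occur.

-143; no overflow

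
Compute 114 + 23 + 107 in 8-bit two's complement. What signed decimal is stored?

114 + 23 = 137 → wraps to -119 (10001001)
-119 + 107 = -12 (11110100)

-12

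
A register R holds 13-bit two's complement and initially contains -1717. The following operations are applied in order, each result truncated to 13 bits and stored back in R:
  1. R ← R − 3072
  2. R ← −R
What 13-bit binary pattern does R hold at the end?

Start: R = -1717 = 1100101001011.
R = -1717 − 3072 = -4789; wraps to 3403 = 0110101001011
R = −(3403) = -3403 = 1001010110101

1001010110101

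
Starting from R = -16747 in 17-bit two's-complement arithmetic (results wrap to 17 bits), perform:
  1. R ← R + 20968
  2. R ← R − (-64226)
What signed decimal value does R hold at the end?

Start: R = -16747 = 11011111010010101.
R = -16747 + 20968 = 4221 = 00001000001111101
R = 4221 − (-64226) = 68447; wraps to -62625 = 10000101101011111

-62625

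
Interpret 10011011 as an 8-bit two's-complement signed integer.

-101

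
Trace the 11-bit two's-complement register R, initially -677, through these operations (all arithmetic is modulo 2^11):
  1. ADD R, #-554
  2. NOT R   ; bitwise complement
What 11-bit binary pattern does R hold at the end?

Start: R = -677 = 10101011011.
R = -677 + (-554) = -1231; wraps to 817 = 01100110001
R = NOT 01100110001 = 10011001110 = -818

10011001110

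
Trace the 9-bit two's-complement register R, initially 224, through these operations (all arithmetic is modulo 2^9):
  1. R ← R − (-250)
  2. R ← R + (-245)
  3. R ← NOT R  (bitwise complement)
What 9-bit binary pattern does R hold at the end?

Start: R = 224 = 011100000.
R = 224 − (-250) = 474; wraps to -38 = 111011010
R = -38 + (-245) = -283; wraps to 229 = 011100101
R = NOT 011100101 = 100011010 = -230

100011010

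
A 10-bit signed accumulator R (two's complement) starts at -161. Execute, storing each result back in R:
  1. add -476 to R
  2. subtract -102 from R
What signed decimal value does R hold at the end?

Start: R = -161 = 1101011111.
R = -161 + (-476) = -637; wraps to 387 = 0110000011
R = 387 − (-102) = 489 = 0111101001

489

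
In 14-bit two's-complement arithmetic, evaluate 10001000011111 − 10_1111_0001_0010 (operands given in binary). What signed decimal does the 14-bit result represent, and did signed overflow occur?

10001000011111 = -7649 (signed)
10_1111_0001_0010 → 10111100010010 = -4334 (signed)
Subtract via negate-and-add: invert 10111100010010 + 1 = 01000011101110 (i.e. 4334).
  10001000011111
+ 01000011101110
= 11001100001101
Result 11001100001101: MSB = 1 → 13069 − 16384 = -3315.
Addends (after negating the subtrahend) have opposite signs, so signed overflow cannot occur.

-3315; no overflow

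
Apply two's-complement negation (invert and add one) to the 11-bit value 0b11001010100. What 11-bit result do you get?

00110101100

Invert: 00110101011. Add 1: 00110101100.
Check: 11001010100 = -428, 00110101100 = 428.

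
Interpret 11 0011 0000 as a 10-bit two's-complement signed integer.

MSB is 1, so the value is negative.
Unsigned reading: 816. Subtract 2^10 = 1024: 816 − 1024 = -208.

-208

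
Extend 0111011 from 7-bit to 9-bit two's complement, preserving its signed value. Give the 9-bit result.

MSB of 0111011 is 0; replicate it into the new high bits.
00|0111011 → 000111011 (still 59).

000111011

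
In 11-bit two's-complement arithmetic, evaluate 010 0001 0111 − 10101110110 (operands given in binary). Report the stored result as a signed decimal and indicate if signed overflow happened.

-863; overflow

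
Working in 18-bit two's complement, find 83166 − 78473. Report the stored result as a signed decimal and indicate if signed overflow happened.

4693; no overflow

83166 → 010100010011011110
78473 → 010011001010001001
Subtract via negate-and-add: invert 010011001010001001 + 1 = 101100110101110111 (i.e. -78473).
  010100010011011110
+ 101100110101110111
= 000001001001010101  (discard carry-out 1)
Result 000001001001010101: MSB = 0 → value 4693.
Addends (after negating the subtrahend) have opposite signs, so signed overflow cannot occur.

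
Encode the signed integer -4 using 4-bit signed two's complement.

1100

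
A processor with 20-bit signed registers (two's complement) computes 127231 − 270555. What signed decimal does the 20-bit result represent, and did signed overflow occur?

-143324; no overflow

127231 → 00011111000011111111
270555 → 01000010000011011011
Subtract via negate-and-add: invert 01000010000011011011 + 1 = 10111101111100100101 (i.e. -270555).
  00011111000011111111
+ 10111101111100100101
= 11011101000000100100
Result 11011101000000100100: MSB = 1 → 905252 − 1048576 = -143324.
Addends (after negating the subtrahend) have opposite signs, so signed overflow cannot occur.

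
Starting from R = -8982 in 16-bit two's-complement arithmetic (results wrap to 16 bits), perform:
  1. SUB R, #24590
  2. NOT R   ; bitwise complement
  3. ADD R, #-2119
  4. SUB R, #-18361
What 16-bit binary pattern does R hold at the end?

Start: R = -8982 = 1101110011101010.
R = -8982 − 24590 = -33572; wraps to 31964 = 0111110011011100
R = NOT 0111110011011100 = 1000001100100011 = -31965
R = -31965 + (-2119) = -34084; wraps to 31452 = 0111101011011100
R = 31452 − (-18361) = 49813; wraps to -15723 = 1100001010010101

1100001010010101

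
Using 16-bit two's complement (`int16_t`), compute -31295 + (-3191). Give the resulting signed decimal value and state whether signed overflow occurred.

31050; overflow

-31295 → 1000010111000001
-3191 → 1111001110001001
  1000010111000001
+ 1111001110001001
= 0111100101001010  (discard carry-out 1)
Result 0111100101001010: MSB = 0 → value 31050.
Both addends are negative but the stored result is non-negative: signed overflow. The true value -31295 + (-3191) = -34486 lies outside [-32768, 32767].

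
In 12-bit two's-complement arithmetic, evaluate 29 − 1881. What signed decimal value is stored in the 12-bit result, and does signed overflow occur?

-1852; no overflow

29 → 000000011101
1881 → 011101011001
Subtract via negate-and-add: invert 011101011001 + 1 = 100010100111 (i.e. -1881).
  000000011101
+ 100010100111
= 100011000100
Result 100011000100: MSB = 1 → 2244 − 4096 = -1852.
Addends (after negating the subtrahend) have opposite signs, so signed overflow cannot occur.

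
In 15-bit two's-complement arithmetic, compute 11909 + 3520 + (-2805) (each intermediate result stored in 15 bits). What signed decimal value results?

12624

11909 + 3520 = 15429 (011110001000101)
15429 + (-2805) = 12624 (011000101010000)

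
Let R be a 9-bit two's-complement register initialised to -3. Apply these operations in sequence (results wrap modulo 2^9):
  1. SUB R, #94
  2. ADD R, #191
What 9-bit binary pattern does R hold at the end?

001011110

Start: R = -3 = 111111101.
R = -3 − 94 = -97 = 110011111
R = -97 + 191 = 94 = 001011110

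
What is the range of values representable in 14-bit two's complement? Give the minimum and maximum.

Minimum: −2^13 = -8192.
Maximum: 2^13 − 1 = 8191.

min = -8192, max = 8191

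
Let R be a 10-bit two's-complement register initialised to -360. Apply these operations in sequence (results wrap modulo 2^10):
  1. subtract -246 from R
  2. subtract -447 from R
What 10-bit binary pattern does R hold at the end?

Start: R = -360 = 1010011000.
R = -360 − (-246) = -114 = 1110001110
R = -114 − (-447) = 333 = 0101001101

0101001101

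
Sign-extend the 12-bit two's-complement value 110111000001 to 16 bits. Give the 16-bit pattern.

1111110111000001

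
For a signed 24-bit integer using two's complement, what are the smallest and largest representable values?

Minimum: −2^23 = -8388608.
Maximum: 2^23 − 1 = 8388607.

min = -8388608, max = 8388607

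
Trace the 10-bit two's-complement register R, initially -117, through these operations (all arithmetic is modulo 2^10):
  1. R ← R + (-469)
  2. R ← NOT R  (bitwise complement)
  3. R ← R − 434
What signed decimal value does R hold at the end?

151

Start: R = -117 = 1110001011.
R = -117 + (-469) = -586; wraps to 438 = 0110110110
R = NOT 0110110110 = 1001001001 = -439
R = -439 − 434 = -873; wraps to 151 = 0010010111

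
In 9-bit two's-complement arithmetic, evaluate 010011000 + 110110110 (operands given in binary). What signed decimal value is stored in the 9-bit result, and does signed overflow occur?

78; no overflow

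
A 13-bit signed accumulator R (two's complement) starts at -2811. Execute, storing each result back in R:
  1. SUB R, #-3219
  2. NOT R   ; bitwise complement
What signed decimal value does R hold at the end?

Start: R = -2811 = 1010100000101.
R = -2811 − (-3219) = 408 = 0000110011000
R = NOT 0000110011000 = 1111001100111 = -409

-409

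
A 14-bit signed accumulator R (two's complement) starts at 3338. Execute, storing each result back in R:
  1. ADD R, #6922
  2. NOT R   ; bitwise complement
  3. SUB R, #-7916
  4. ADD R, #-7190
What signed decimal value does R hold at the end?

6849

Start: R = 3338 = 00110100001010.
R = 3338 + 6922 = 10260; wraps to -6124 = 10100000010100
R = NOT 10100000010100 = 01011111101011 = 6123
R = 6123 − (-7916) = 14039; wraps to -2345 = 11011011010111
R = -2345 + (-7190) = -9535; wraps to 6849 = 01101011000001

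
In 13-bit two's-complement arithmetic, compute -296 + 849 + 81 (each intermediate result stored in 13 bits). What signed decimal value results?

634

-296 + 849 = 553 (0001000101001)
553 + 81 = 634 (0001001111010)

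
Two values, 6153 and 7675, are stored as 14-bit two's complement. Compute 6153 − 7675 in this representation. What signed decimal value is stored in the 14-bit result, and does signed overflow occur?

6153 → 01100000001001
7675 → 01110111111011
Subtract via negate-and-add: invert 01110111111011 + 1 = 10001000000101 (i.e. -7675).
  01100000001001
+ 10001000000101
= 11101000001110
Result 11101000001110: MSB = 1 → 14862 − 16384 = -1522.
Addends (after negating the subtrahend) have opposite signs, so signed overflow cannot occur.

-1522; no overflow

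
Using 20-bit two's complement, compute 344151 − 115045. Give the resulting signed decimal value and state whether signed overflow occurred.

344151 → 01010100000001010111
115045 → 00011100000101100101
Subtract via negate-and-add: invert 00011100000101100101 + 1 = 11100011111010011011 (i.e. -115045).
  01010100000001010111
+ 11100011111010011011
= 00110111111011110010  (discard carry-out 1)
Result 00110111111011110010: MSB = 0 → value 229106.
Addends (after negating the subtrahend) have opposite signs, so signed overflow cannot occur.

229106; no overflow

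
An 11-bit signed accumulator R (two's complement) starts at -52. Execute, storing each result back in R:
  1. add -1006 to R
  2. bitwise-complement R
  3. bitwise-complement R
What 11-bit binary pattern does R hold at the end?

Start: R = -52 = 11111001100.
R = -52 + (-1006) = -1058; wraps to 990 = 01111011110
R = NOT 01111011110 = 10000100001 = -991
R = NOT 10000100001 = 01111011110 = 990

01111011110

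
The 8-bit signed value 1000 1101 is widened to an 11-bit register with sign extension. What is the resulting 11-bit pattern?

11110001101

MSB of 10001101 is 1; replicate it into the new high bits.
111|10001101 → 11110001101 (still -115).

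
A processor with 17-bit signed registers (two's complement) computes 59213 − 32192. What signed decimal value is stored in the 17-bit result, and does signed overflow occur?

27021; no overflow

59213 → 01110011101001101
32192 → 00111110111000000
Subtract via negate-and-add: invert 00111110111000000 + 1 = 11000001001000000 (i.e. -32192).
  01110011101001101
+ 11000001001000000
= 00110100110001101  (discard carry-out 1)
Result 00110100110001101: MSB = 0 → value 27021.
Addends (after negating the subtrahend) have opposite signs, so signed overflow cannot occur.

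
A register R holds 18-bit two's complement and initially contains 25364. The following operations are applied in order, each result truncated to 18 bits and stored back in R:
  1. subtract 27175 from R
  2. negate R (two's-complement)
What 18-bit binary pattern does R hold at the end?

Start: R = 25364 = 000110001100010100.
R = 25364 − 27175 = -1811 = 111111100011101101
R = −(-1811) = 1811 = 000000011100010011

000000011100010011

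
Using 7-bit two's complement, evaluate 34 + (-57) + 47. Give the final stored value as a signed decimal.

24

34 + (-57) = -23 (1101001)
-23 + 47 = 24 (0011000)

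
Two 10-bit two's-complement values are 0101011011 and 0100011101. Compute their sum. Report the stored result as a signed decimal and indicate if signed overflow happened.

-392; overflow

0101011011 = 347 (signed)
0100011101 = 285 (signed)
  0101011011
+ 0100011101
= 1001111000
Result 1001111000: MSB = 1 → 632 − 1024 = -392.
Both addends are non-negative but the stored result is negative: signed overflow. The true value 347 + 285 = 632 lies outside [-512, 511].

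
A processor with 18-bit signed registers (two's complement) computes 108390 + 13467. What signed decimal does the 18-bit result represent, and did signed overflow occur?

121857; no overflow

108390 → 011010011101100110
13467 → 000011010010011011
  011010011101100110
+ 000011010010011011
= 011101110000000001
Result 011101110000000001: MSB = 0 → value 121857.
Both addends are non-negative and so is the stored result: no signed overflow.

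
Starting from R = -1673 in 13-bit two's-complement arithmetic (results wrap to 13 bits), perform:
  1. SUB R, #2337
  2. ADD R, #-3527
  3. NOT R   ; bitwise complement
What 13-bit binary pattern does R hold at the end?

1110101110000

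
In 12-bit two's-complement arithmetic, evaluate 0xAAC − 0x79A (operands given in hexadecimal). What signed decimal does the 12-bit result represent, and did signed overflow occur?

786; overflow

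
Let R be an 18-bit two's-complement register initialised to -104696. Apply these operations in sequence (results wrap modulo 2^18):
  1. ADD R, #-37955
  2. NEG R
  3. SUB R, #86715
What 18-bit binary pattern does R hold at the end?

001101101010000000

Start: R = -104696 = 100110011100001000.
R = -104696 + (-37955) = -142651; wraps to 119493 = 011101001011000101
R = −(119493) = -119493 = 100010110100111011
R = -119493 − 86715 = -206208; wraps to 55936 = 001101101010000000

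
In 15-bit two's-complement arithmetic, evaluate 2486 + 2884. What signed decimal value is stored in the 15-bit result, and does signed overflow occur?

2486 → 000100110110110
2884 → 000101101000100
  000100110110110
+ 000101101000100
= 001010011111010
Result 001010011111010: MSB = 0 → value 5370.
Both addends are non-negative and so is the stored result: no signed overflow.

5370; no overflow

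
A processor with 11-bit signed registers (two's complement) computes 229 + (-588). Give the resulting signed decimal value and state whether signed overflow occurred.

229 → 00011100101
-588 → 10110110100
  00011100101
+ 10110110100
= 11010011001
Result 11010011001: MSB = 1 → 1689 − 2048 = -359.
Addends have opposite signs, so signed overflow cannot occur.

-359; no overflow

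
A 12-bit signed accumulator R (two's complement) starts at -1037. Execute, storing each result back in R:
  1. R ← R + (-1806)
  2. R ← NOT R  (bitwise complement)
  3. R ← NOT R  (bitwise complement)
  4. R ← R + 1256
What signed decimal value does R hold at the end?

Start: R = -1037 = 101111110011.
R = -1037 + (-1806) = -2843; wraps to 1253 = 010011100101
R = NOT 010011100101 = 101100011010 = -1254
R = NOT 101100011010 = 010011100101 = 1253
R = 1253 + 1256 = 2509; wraps to -1587 = 100111001101

-1587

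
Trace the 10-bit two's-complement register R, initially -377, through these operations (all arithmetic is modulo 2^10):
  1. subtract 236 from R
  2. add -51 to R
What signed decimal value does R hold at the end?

360

Start: R = -377 = 1010000111.
R = -377 − 236 = -613; wraps to 411 = 0110011011
R = 411 + (-51) = 360 = 0101101000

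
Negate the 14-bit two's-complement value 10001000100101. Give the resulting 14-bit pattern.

01110111011011

Invert: 01110111011010. Add 1: 01110111011011.
Check: 10001000100101 = -7643, 01110111011011 = 7643.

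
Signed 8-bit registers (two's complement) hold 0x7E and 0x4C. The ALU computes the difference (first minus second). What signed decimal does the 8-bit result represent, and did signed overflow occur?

50; no overflow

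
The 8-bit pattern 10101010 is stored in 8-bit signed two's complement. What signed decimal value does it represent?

MSB is 1, so the value is negative.
Unsigned reading: 170. Subtract 2^8 = 256: 170 − 256 = -86.

-86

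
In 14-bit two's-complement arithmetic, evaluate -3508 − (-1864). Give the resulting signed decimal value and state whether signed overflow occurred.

-1644; no overflow

-3508 → 11001001001100
-1864 → 11100010111000
Subtract via negate-and-add: invert 11100010111000 + 1 = 00011101001000 (i.e. 1864).
  11001001001100
+ 00011101001000
= 11100110010100
Result 11100110010100: MSB = 1 → 14740 − 16384 = -1644.
Addends (after negating the subtrahend) have opposite signs, so signed overflow cannot occur.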